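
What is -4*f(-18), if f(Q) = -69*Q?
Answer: -4968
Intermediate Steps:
-4*f(-18) = -(-276)*(-18) = -4*1242 = -4968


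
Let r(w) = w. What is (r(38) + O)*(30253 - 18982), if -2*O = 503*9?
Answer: -50167221/2 ≈ -2.5084e+7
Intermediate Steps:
O = -4527/2 (O = -503*9/2 = -½*4527 = -4527/2 ≈ -2263.5)
(r(38) + O)*(30253 - 18982) = (38 - 4527/2)*(30253 - 18982) = -4451/2*11271 = -50167221/2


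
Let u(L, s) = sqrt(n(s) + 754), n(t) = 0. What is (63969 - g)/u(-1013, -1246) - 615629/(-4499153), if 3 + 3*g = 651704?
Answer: 615629/4499153 - 229897*sqrt(754)/1131 ≈ -5581.4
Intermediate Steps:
g = 651701/3 (g = -1 + (1/3)*651704 = -1 + 651704/3 = 651701/3 ≈ 2.1723e+5)
u(L, s) = sqrt(754) (u(L, s) = sqrt(0 + 754) = sqrt(754))
(63969 - g)/u(-1013, -1246) - 615629/(-4499153) = (63969 - 1*651701/3)/(sqrt(754)) - 615629/(-4499153) = (63969 - 651701/3)*(sqrt(754)/754) - 615629*(-1/4499153) = -229897*sqrt(754)/1131 + 615629/4499153 = 615629/4499153 - 229897*sqrt(754)/1131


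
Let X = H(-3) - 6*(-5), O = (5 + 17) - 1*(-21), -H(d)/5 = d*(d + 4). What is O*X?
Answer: 1935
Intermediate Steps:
H(d) = -5*d*(4 + d) (H(d) = -5*d*(d + 4) = -5*d*(4 + d))
O = 43 (O = 22 + 21 = 43)
X = 45 (X = -5*(-3)*(4 - 3) - 6*(-5) = -5*(-3)*1 + 30 = 15 + 30 = 45)
O*X = 43*45 = 1935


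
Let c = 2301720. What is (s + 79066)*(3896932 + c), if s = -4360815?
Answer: -26541072002348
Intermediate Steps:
(s + 79066)*(3896932 + c) = (-4360815 + 79066)*(3896932 + 2301720) = -4281749*6198652 = -26541072002348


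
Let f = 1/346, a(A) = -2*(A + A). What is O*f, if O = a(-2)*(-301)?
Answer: -1204/173 ≈ -6.9595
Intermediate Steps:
a(A) = -4*A
f = 1/346 ≈ 0.0028902
O = -2408 (O = -4*(-2)*(-301) = 8*(-301) = -2408)
O*f = -2408*1/346 = -1204/173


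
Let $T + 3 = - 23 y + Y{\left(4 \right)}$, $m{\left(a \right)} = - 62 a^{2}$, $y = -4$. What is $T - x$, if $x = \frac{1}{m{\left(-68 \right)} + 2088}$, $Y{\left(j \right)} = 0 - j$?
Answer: $\frac{24191001}{284600} \approx 85.0$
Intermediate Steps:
$Y{\left(j \right)} = - j$
$x = - \frac{1}{284600}$ ($x = \frac{1}{- 62 \left(-68\right)^{2} + 2088} = \frac{1}{\left(-62\right) 4624 + 2088} = \frac{1}{-286688 + 2088} = \frac{1}{-284600} = - \frac{1}{284600} \approx -3.5137 \cdot 10^{-6}$)
$T = 85$ ($T = -3 - -88 = -3 + \left(92 - 4\right) = -3 + 88 = 85$)
$T - x = 85 - - \frac{1}{284600} = 85 + \frac{1}{284600} = \frac{24191001}{284600}$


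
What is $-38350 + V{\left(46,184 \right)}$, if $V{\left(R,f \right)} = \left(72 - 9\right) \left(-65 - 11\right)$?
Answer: $-43138$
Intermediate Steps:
$V{\left(R,f \right)} = -4788$ ($V{\left(R,f \right)} = 63 \left(-76\right) = -4788$)
$-38350 + V{\left(46,184 \right)} = -38350 - 4788 = -43138$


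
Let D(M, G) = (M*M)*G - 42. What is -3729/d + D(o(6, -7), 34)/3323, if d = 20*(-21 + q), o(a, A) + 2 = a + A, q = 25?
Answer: -12370347/265840 ≈ -46.533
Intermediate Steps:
o(a, A) = -2 + A + a (o(a, A) = -2 + (a + A) = -2 + (A + a) = -2 + A + a)
d = 80 (d = 20*(-21 + 25) = 20*4 = 80)
D(M, G) = -42 + G*M² (D(M, G) = M²*G - 42 = G*M² - 42 = -42 + G*M²)
-3729/d + D(o(6, -7), 34)/3323 = -3729/80 + (-42 + 34*(-2 - 7 + 6)²)/3323 = -3729*1/80 + (-42 + 34*(-3)²)*(1/3323) = -3729/80 + (-42 + 34*9)*(1/3323) = -3729/80 + (-42 + 306)*(1/3323) = -3729/80 + 264*(1/3323) = -3729/80 + 264/3323 = -12370347/265840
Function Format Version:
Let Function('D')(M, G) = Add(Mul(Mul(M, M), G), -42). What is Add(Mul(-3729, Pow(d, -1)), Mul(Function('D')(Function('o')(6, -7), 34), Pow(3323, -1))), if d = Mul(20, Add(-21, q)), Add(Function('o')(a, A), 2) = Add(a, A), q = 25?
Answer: Rational(-12370347, 265840) ≈ -46.533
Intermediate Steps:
Function('o')(a, A) = Add(-2, A, a) (Function('o')(a, A) = Add(-2, Add(a, A)) = Add(-2, Add(A, a)) = Add(-2, A, a))
d = 80 (d = Mul(20, Add(-21, 25)) = Mul(20, 4) = 80)
Function('D')(M, G) = Add(-42, Mul(G, Pow(M, 2))) (Function('D')(M, G) = Add(Mul(Pow(M, 2), G), -42) = Add(Mul(G, Pow(M, 2)), -42) = Add(-42, Mul(G, Pow(M, 2))))
Add(Mul(-3729, Pow(d, -1)), Mul(Function('D')(Function('o')(6, -7), 34), Pow(3323, -1))) = Add(Mul(-3729, Pow(80, -1)), Mul(Add(-42, Mul(34, Pow(Add(-2, -7, 6), 2))), Pow(3323, -1))) = Add(Mul(-3729, Rational(1, 80)), Mul(Add(-42, Mul(34, Pow(-3, 2))), Rational(1, 3323))) = Add(Rational(-3729, 80), Mul(Add(-42, Mul(34, 9)), Rational(1, 3323))) = Add(Rational(-3729, 80), Mul(Add(-42, 306), Rational(1, 3323))) = Add(Rational(-3729, 80), Mul(264, Rational(1, 3323))) = Add(Rational(-3729, 80), Rational(264, 3323)) = Rational(-12370347, 265840)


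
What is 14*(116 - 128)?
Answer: -168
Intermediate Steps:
14*(116 - 128) = 14*(-12) = -168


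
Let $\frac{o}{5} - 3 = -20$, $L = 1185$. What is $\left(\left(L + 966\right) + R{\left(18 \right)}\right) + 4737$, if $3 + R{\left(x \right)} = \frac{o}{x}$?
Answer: $\frac{123845}{18} \approx 6880.3$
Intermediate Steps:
$o = -85$ ($o = 15 + 5 \left(-20\right) = 15 - 100 = -85$)
$R{\left(x \right)} = -3 - \frac{85}{x}$
$\left(\left(L + 966\right) + R{\left(18 \right)}\right) + 4737 = \left(\left(1185 + 966\right) - \left(3 + \frac{85}{18}\right)\right) + 4737 = \left(2151 - \frac{139}{18}\right) + 4737 = \frac{38579}{18} + 4737 = \frac{123845}{18}$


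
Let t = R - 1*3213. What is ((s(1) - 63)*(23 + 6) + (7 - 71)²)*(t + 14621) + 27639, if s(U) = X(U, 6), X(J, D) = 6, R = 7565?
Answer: 46378678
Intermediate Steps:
s(U) = 6
t = 4352 (t = 7565 - 1*3213 = 7565 - 3213 = 4352)
((s(1) - 63)*(23 + 6) + (7 - 71)²)*(t + 14621) + 27639 = ((6 - 63)*(23 + 6) + (7 - 71)²)*(4352 + 14621) + 27639 = (-57*29 + (-64)²)*18973 + 27639 = (-1653 + 4096)*18973 + 27639 = 2443*18973 + 27639 = 46351039 + 27639 = 46378678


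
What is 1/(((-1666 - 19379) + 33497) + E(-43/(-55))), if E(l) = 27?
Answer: 1/12479 ≈ 8.0135e-5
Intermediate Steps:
1/(((-1666 - 19379) + 33497) + E(-43/(-55))) = 1/(((-1666 - 19379) + 33497) + 27) = 1/((-21045 + 33497) + 27) = 1/(12452 + 27) = 1/12479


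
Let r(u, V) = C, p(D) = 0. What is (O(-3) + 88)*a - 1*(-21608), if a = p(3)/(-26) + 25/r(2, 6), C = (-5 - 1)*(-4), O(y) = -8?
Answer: 65074/3 ≈ 21691.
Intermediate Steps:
C = 24 (C = -6*(-4) = 24)
r(u, V) = 24
a = 25/24 (a = 0/(-26) + 25/24 = 0*(-1/26) + 25*(1/24) = 0 + 25/24 = 25/24 ≈ 1.0417)
(O(-3) + 88)*a - 1*(-21608) = (-8 + 88)*(25/24) - 1*(-21608) = 80*(25/24) + 21608 = 250/3 + 21608 = 65074/3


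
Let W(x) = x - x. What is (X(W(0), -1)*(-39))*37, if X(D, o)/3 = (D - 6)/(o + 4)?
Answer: 8658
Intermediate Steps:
W(x) = 0
X(D, o) = 3*(-6 + D)/(4 + o) (X(D, o) = 3*((D - 6)/(o + 4)) = 3*((-6 + D)/(4 + o)) = 3*(-6 + D)/(4 + o))
(X(W(0), -1)*(-39))*37 = ((3*(-6 + 0)/(4 - 1))*(-39))*37 = ((3*(-6)/3)*(-39))*37 = ((3*(⅓)*(-6))*(-39))*37 = -6*(-39)*37 = 234*37 = 8658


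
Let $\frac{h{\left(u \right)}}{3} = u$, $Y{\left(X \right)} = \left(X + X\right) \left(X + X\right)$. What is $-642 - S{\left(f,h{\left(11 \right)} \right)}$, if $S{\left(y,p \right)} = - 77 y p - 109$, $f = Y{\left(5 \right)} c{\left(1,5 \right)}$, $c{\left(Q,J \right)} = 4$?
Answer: $1015867$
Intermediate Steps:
$Y{\left(X \right)} = 4 X^{2}$ ($Y{\left(X \right)} = 2 X 2 X = 4 X^{2}$)
$h{\left(u \right)} = 3 u$
$f = 400$ ($f = 4 \cdot 5^{2} \cdot 4 = 4 \cdot 25 \cdot 4 = 100 \cdot 4 = 400$)
$S{\left(y,p \right)} = -109 - 77 p y$ ($S{\left(y,p \right)} = - 77 p y - 109 = -109 - 77 p y$)
$-642 - S{\left(f,h{\left(11 \right)} \right)} = -642 - \left(-109 - 77 \cdot 3 \cdot 11 \cdot 400\right) = -642 - \left(-109 - 2541 \cdot 400\right) = -642 - \left(-109 - 1016400\right) = -642 - -1016509 = -642 + 1016509 = 1015867$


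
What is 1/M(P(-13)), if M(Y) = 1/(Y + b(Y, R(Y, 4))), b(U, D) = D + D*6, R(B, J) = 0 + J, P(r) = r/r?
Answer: 29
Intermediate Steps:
P(r) = 1
R(B, J) = J
b(U, D) = 7*D (b(U, D) = D + 6*D = 7*D)
M(Y) = 1/(28 + Y) (M(Y) = 1/(Y + 7*4) = 1/(Y + 28) = 1/(28 + Y))
1/M(P(-13)) = 1/(1/(28 + 1)) = 1/(1/29) = 29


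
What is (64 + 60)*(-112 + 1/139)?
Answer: -1930308/139 ≈ -13887.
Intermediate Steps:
(64 + 60)*(-112 + 1/139) = 124*(-112 + 1/139) = 124*(-15567/139) = -1930308/139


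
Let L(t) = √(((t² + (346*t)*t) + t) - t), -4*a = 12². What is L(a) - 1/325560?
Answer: -1/325560 + 36*√347 ≈ 670.61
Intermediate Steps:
a = -36 (a = -¼*12² = -¼*144 = -36)
L(t) = √347*√(t²) (L(t) = √(((t² + 346*t²) + t) - t) = √((347*t² + t) - t) = √((t + 347*t²) - t) = √(347*t²) = √347*√(t²))
L(a) - 1/325560 = √347*√((-36)²) - 1/325560 = √347*√1296 - 1*1/325560 = √347*36 - 1/325560 = 36*√347 - 1/325560 = -1/325560 + 36*√347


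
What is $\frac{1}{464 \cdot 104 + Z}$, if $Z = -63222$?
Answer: $- \frac{1}{14966} \approx -6.6818 \cdot 10^{-5}$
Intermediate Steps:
$\frac{1}{464 \cdot 104 + Z} = \frac{1}{464 \cdot 104 - 63222} = \frac{1}{48256 - 63222} = \frac{1}{-14966} = - \frac{1}{14966}$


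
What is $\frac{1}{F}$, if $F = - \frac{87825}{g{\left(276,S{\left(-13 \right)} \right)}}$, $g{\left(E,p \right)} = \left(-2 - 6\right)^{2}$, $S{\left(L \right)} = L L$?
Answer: $- \frac{64}{87825} \approx -0.00072872$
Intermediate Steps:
$S{\left(L \right)} = L^{2}$
$g{\left(E,p \right)} = 64$ ($g{\left(E,p \right)} = \left(-8\right)^{2} = 64$)
$F = - \frac{87825}{64} \approx -1372.3$
$\frac{1}{F} = \frac{1}{- \frac{87825}{64}} = - \frac{64}{87825}$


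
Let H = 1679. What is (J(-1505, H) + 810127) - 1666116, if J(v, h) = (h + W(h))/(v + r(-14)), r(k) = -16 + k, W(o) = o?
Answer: -1313946473/1535 ≈ -8.5599e+5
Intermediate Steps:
J(v, h) = 2*h/(-30 + v) (J(v, h) = (h + h)/(v + (-16 - 14)) = (2*h)/(v - 30) = (2*h)/(-30 + v) = 2*h/(-30 + v))
(J(-1505, H) + 810127) - 1666116 = (2*1679/(-30 - 1505) + 810127) - 1666116 = (2*1679/(-1535) + 810127) - 1666116 = (2*1679*(-1/1535) + 810127) - 1666116 = (-3358/1535 + 810127) - 1666116 = 1243541587/1535 - 1666116 = -1313946473/1535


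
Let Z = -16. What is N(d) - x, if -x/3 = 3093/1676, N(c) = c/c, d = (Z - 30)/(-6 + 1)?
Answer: 10955/1676 ≈ 6.5364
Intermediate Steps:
d = 46/5 (d = (-16 - 30)/(-6 + 1) = -46/(-5) = -46*(-⅕) = 46/5 ≈ 9.2000)
N(c) = 1
x = -9279/1676 ≈ -5.5364
N(d) - x = 1 - 1*(-9279/1676) = 1 + 9279/1676 = 10955/1676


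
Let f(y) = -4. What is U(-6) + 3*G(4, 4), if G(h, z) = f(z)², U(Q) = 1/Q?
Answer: 287/6 ≈ 47.833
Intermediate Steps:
G(h, z) = 16 (G(h, z) = (-4)² = 16)
U(-6) + 3*G(4, 4) = 1/(-6) + 3*16 = -⅙ + 48 = 287/6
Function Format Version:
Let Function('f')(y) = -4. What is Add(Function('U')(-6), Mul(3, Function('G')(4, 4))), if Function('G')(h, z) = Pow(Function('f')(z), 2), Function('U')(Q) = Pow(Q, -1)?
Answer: Rational(287, 6) ≈ 47.833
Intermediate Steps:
Function('G')(h, z) = 16 (Function('G')(h, z) = Pow(-4, 2) = 16)
Add(Function('U')(-6), Mul(3, Function('G')(4, 4))) = Add(Pow(-6, -1), Mul(3, 16)) = Add(Rational(-1, 6), 48) = Rational(287, 6)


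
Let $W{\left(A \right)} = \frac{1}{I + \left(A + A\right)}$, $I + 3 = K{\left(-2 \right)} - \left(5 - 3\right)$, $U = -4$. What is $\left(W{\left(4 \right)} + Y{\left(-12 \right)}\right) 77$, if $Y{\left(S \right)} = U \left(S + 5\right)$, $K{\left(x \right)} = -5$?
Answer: $\frac{4235}{2} \approx 2117.5$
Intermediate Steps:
$Y{\left(S \right)} = -20 - 4 S$ ($Y{\left(S \right)} = - 4 \left(S + 5\right) = - 4 \left(5 + S\right) = -20 - 4 S$)
$I = -10$ ($I = -3 - 7 = -10$)
$W{\left(A \right)} = \frac{1}{-10 + 2 A}$ ($W{\left(A \right)} = \frac{1}{-10 + \left(A + A\right)} = \frac{1}{-10 + 2 A}$)
$\left(W{\left(4 \right)} + Y{\left(-12 \right)}\right) 77 = \left(\frac{1}{2 \left(-5 + 4\right)} - -28\right) 77 = \left(\frac{1}{2 \left(-1\right)} + \left(-20 + 48\right)\right) 77 = \left(\frac{1}{2} \left(-1\right) + 28\right) 77 = \left(- \frac{1}{2} + 28\right) 77 = \frac{55}{2} \cdot 77 = \frac{4235}{2}$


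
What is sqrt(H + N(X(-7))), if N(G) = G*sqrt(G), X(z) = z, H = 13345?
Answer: sqrt(13345 - 7*I*sqrt(7)) ≈ 115.52 - 0.0802*I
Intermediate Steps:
N(G) = G**(3/2)
sqrt(H + N(X(-7))) = sqrt(13345 + (-7)**(3/2)) = sqrt(13345 - 7*I*sqrt(7))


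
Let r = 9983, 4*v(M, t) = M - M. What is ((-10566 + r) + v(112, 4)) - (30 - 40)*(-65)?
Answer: -1233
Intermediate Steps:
v(M, t) = 0 (v(M, t) = (M - M)/4 = (¼)*0 = 0)
((-10566 + r) + v(112, 4)) - (30 - 40)*(-65) = ((-10566 + 9983) + 0) - (30 - 40)*(-65) = (-583 + 0) - (-10)*(-65) = -583 - 1*650 = -583 - 650 = -1233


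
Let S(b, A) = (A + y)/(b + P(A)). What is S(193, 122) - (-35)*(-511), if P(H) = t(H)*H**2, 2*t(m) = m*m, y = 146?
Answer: -1981066381817/110766921 ≈ -17885.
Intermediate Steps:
t(m) = m**2/2 (t(m) = (m*m)/2 = m**2/2)
P(H) = H**4/2 (P(H) = (H**2/2)*H**2 = H**4/2)
S(b, A) = (146 + A)/(b + A**4/2) (S(b, A) = (A + 146)/(b + A**4/2) = (146 + A)/(b + A**4/2))
S(193, 122) - (-35)*(-511) = 2*(146 + 122)/(122**4 + 2*193) - (-35)*(-511) = 2*268/(221533456 + 386) - 1*17885 = 2*268/221533842 - 17885 = 2*(1/221533842)*268 - 17885 = 268/110766921 - 17885 = -1981066381817/110766921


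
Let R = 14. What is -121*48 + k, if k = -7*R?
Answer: -5906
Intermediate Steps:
k = -98 (k = -7*14 = -98)
-121*48 + k = -121*48 - 98 = -5808 - 98 = -5906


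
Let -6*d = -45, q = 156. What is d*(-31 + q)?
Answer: 1875/2 ≈ 937.50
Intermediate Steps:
d = 15/2 (d = -1/6*(-45) = 15/2 ≈ 7.5000)
d*(-31 + q) = 15*(-31 + 156)/2 = (15/2)*125 = 1875/2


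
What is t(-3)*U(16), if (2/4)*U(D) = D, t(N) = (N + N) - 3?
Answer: -288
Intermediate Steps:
t(N) = -3 + 2*N (t(N) = 2*N - 3 = -3 + 2*N)
U(D) = 2*D
t(-3)*U(16) = (-3 + 2*(-3))*(2*16) = (-3 - 6)*32 = -9*32 = -288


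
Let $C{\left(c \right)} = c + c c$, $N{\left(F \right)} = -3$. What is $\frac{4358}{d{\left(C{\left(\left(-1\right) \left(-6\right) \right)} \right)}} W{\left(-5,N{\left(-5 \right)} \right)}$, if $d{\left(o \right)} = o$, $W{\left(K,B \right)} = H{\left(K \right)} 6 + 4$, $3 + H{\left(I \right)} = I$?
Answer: $- \frac{95876}{21} \approx -4565.5$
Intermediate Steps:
$H{\left(I \right)} = -3 + I$
$W{\left(K,B \right)} = -14 + 6 K$ ($W{\left(K,B \right)} = \left(-3 + K\right) 6 + 4 = \left(-18 + 6 K\right) + 4 = -14 + 6 K$)
$C{\left(c \right)} = c + c^{2}$
$\frac{4358}{d{\left(C{\left(\left(-1\right) \left(-6\right) \right)} \right)}} W{\left(-5,N{\left(-5 \right)} \right)} = \frac{4358}{\left(-1\right) \left(-6\right) \left(1 - -6\right)} \left(-14 + 6 \left(-5\right)\right) = \frac{4358}{6 \left(1 + 6\right)} \left(-14 - 30\right) = \frac{4358}{6 \cdot 7} \left(-44\right) = \frac{4358}{42} \left(-44\right) = 4358 \cdot \frac{1}{42} \left(-44\right) = \frac{2179}{21} \left(-44\right) = - \frac{95876}{21}$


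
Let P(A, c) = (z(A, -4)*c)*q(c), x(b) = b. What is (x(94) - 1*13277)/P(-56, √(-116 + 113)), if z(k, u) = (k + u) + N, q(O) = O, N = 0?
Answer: -13183/180 ≈ -73.239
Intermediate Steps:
z(k, u) = k + u (z(k, u) = (k + u) + 0 = k + u)
P(A, c) = c²*(-4 + A) (P(A, c) = ((A - 4)*c)*c = ((-4 + A)*c)*c = (c*(-4 + A))*c = c²*(-4 + A))
(x(94) - 1*13277)/P(-56, √(-116 + 113)) = (94 - 1*13277)/(((√(-116 + 113))²*(-4 - 56))) = (94 - 13277)/(((√(-3))²*(-60))) = -13183/((I*√3)²*(-60)) = -13183/((-3*(-60))) = -13183/180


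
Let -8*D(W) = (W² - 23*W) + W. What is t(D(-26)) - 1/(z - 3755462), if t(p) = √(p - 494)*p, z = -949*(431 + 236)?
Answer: 1/4388445 - 780*I*√26 ≈ 2.2787e-7 - 3977.2*I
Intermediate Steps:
z = -632983 (z = -949*667 = -632983)
D(W) = -W²/8 + 11*W/4 (D(W) = -((W² - 23*W) + W)/8 = -(W² - 22*W)/8 = -W²/8 + 11*W/4)
t(p) = p*√(-494 + p) (t(p) = √(-494 + p)*p = p*√(-494 + p))
t(D(-26)) - 1/(z - 3755462) = ((⅛)*(-26)*(22 - 1*(-26)))*√(-494 + (⅛)*(-26)*(22 - 1*(-26))) - 1/(-632983 - 3755462) = ((⅛)*(-26)*(22 + 26))*√(-494 + (⅛)*(-26)*(22 + 26)) - 1/(-4388445) = ((⅛)*(-26)*48)*√(-494 + (⅛)*(-26)*48) - 1*(-1/4388445) = -156*√(-494 - 156) + 1/4388445 = -780*I*√26 + 1/4388445 = 1/4388445 - 780*I*√26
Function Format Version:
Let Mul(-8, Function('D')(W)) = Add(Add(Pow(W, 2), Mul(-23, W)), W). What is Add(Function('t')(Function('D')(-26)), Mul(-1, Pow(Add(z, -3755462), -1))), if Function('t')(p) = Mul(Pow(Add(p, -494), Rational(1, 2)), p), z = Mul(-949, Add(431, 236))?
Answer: Add(Rational(1, 4388445), Mul(-780, I, Pow(26, Rational(1, 2)))) ≈ Add(2.2787e-7, Mul(-3977.2, I))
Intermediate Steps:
z = -632983 (z = Mul(-949, 667) = -632983)
Function('D')(W) = Add(Mul(Rational(-1, 8), Pow(W, 2)), Mul(Rational(11, 4), W)) (Function('D')(W) = Mul(Rational(-1, 8), Add(Add(Pow(W, 2), Mul(-23, W)), W)) = Mul(Rational(-1, 8), Add(Pow(W, 2), Mul(-22, W))) = Add(Mul(Rational(-1, 8), Pow(W, 2)), Mul(Rational(11, 4), W)))
Function('t')(p) = Mul(p, Pow(Add(-494, p), Rational(1, 2))) (Function('t')(p) = Mul(Pow(Add(-494, p), Rational(1, 2)), p) = Mul(p, Pow(Add(-494, p), Rational(1, 2))))
Add(Function('t')(Function('D')(-26)), Mul(-1, Pow(Add(z, -3755462), -1))) = Add(Mul(Mul(Rational(1, 8), -26, Add(22, Mul(-1, -26))), Pow(Add(-494, Mul(Rational(1, 8), -26, Add(22, Mul(-1, -26)))), Rational(1, 2))), Mul(-1, Pow(Add(-632983, -3755462), -1))) = Add(Mul(Mul(Rational(1, 8), -26, Add(22, 26)), Pow(Add(-494, Mul(Rational(1, 8), -26, Add(22, 26))), Rational(1, 2))), Mul(-1, Pow(-4388445, -1))) = Add(Mul(Mul(Rational(1, 8), -26, 48), Pow(Add(-494, Mul(Rational(1, 8), -26, 48)), Rational(1, 2))), Mul(-1, Rational(-1, 4388445))) = Add(Mul(-156, Pow(Add(-494, -156), Rational(1, 2))), Rational(1, 4388445)) = Add(Mul(-156, Pow(-650, Rational(1, 2))), Rational(1, 4388445)) = Add(Mul(-156, Mul(5, I, Pow(26, Rational(1, 2)))), Rational(1, 4388445)) = Add(Mul(-780, I, Pow(26, Rational(1, 2))), Rational(1, 4388445)) = Add(Rational(1, 4388445), Mul(-780, I, Pow(26, Rational(1, 2))))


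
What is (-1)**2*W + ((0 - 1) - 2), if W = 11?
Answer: 8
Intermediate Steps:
(-1)**2*W + ((0 - 1) - 2) = (-1)**2*11 + ((0 - 1) - 2) = 1*11 + (-1 - 2) = 11 - 3 = 8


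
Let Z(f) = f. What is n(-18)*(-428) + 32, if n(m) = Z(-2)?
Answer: 888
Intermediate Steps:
n(m) = -2
n(-18)*(-428) + 32 = -2*(-428) + 32 = 856 + 32 = 888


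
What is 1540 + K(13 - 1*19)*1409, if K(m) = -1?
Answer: 131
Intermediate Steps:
1540 + K(13 - 1*19)*1409 = 1540 - 1*1409 = 1540 - 1409 = 131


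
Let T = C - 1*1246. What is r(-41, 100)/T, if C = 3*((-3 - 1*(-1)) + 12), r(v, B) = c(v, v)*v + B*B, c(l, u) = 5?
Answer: -9795/1216 ≈ -8.0551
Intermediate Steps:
r(v, B) = B² + 5*v (r(v, B) = 5*v + B*B = 5*v + B² = B² + 5*v)
C = 30 (C = 3*((-3 + 1) + 12) = 3*(-2 + 12) = 3*10 = 30)
T = -1216 (T = 30 - 1*1246 = 30 - 1246 = -1216)
r(-41, 100)/T = (100² + 5*(-41))/(-1216) = (10000 - 205)*(-1/1216) = 9795*(-1/1216) = -9795/1216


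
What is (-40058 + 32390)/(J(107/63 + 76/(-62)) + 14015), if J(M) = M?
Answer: -7487802/13686109 ≈ -0.54711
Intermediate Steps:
(-40058 + 32390)/(J(107/63 + 76/(-62)) + 14015) = (-40058 + 32390)/((107/63 + 76/(-62)) + 14015) = -7668/((107*(1/63) + 76*(-1/62)) + 14015) = -7668/((107/63 - 38/31) + 14015) = -7668/(923/1953 + 14015) = -7668/27372218/1953 = -7668*1953/27372218 = -7487802/13686109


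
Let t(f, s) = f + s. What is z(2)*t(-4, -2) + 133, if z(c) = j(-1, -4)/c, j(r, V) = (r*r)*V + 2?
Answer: 139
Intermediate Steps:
j(r, V) = 2 + V*r² (j(r, V) = r²*V + 2 = V*r² + 2 = 2 + V*r²)
z(c) = -2/c (z(c) = (2 - 4*(-1)²)/c = (2 - 4*1)/c = (2 - 4)/c = -2/c)
z(2)*t(-4, -2) + 133 = (-2/2)*(-4 - 2) + 133 = -2*½*(-6) + 133 = -1*(-6) + 133 = 6 + 133 = 139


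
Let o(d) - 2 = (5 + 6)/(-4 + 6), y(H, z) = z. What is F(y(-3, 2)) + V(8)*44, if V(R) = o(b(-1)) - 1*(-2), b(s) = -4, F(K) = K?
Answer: 420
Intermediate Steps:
o(d) = 15/2 (o(d) = 2 + (5 + 6)/(-4 + 6) = 2 + 11/2 = 15/2)
V(R) = 19/2 (V(R) = 15/2 - 1*(-2) = 15/2 + 2 = 19/2)
F(y(-3, 2)) + V(8)*44 = 2 + (19/2)*44 = 2 + 418 = 420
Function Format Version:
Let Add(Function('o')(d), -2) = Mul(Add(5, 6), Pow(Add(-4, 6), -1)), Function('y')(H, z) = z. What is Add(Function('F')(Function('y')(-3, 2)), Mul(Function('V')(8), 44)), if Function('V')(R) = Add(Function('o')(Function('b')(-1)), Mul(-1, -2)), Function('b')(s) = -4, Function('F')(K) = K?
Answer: 420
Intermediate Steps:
Function('o')(d) = Rational(15, 2) (Function('o')(d) = Add(2, Mul(Add(5, 6), Pow(Add(-4, 6), -1))) = Add(2, Mul(11, Pow(2, -1))) = Add(2, Mul(11, Rational(1, 2))) = Add(2, Rational(11, 2)) = Rational(15, 2))
Function('V')(R) = Rational(19, 2) (Function('V')(R) = Add(Rational(15, 2), Mul(-1, -2)) = Add(Rational(15, 2), 2) = Rational(19, 2))
Add(Function('F')(Function('y')(-3, 2)), Mul(Function('V')(8), 44)) = Add(2, Mul(Rational(19, 2), 44)) = Add(2, 418) = 420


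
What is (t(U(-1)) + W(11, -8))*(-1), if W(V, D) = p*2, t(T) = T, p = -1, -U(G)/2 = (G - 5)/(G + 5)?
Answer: -1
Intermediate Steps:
U(G) = -2*(-5 + G)/(5 + G) (U(G) = -2*(G - 5)/(G + 5) = -2*(-5 + G)/(5 + G))
W(V, D) = -2 (W(V, D) = -1*2 = -2)
(t(U(-1)) + W(11, -8))*(-1) = (2*(5 - 1*(-1))/(5 - 1) - 2)*(-1) = (2*(5 + 1)/4 - 2)*(-1) = (2*(¼)*6 - 2)*(-1) = (3 - 2)*(-1) = 1*(-1) = -1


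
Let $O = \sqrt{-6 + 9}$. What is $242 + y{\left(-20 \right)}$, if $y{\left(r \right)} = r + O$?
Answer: $222 + \sqrt{3} \approx 223.73$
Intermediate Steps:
$O = \sqrt{3} \approx 1.732$
$y{\left(r \right)} = r + \sqrt{3}$
$242 + y{\left(-20 \right)} = 242 - \left(20 - \sqrt{3}\right) = 222 + \sqrt{3}$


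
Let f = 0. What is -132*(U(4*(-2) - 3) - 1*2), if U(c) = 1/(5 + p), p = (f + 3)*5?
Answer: 1287/5 ≈ 257.40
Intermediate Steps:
p = 15 (p = (0 + 3)*5 = 3*5 = 15)
U(c) = 1/20 (U(c) = 1/(5 + 15) = 1/20)
-132*(U(4*(-2) - 3) - 1*2) = -132*(1/20 - 1*2) = -132*(1/20 - 2) = -132*(-39/20) = 1287/5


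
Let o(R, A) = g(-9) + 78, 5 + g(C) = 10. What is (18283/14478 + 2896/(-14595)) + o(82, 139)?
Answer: 1973704903/23478490 ≈ 84.064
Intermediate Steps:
g(C) = 5 (g(C) = -5 + 10 = 5)
o(R, A) = 83 (o(R, A) = 5 + 78 = 83)
(18283/14478 + 2896/(-14595)) + o(82, 139) = (18283/14478 + 2896/(-14595)) + 83 = (18283*(1/14478) + 2896*(-1/14595)) + 83 = (18283/14478 - 2896/14595) + 83 = 24990233/23478490 + 83 = 1973704903/23478490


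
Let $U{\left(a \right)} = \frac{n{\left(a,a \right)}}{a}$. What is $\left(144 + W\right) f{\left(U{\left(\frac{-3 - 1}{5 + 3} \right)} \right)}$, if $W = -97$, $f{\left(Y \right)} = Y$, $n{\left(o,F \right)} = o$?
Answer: $47$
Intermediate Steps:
$U{\left(a \right)} = 1$ ($U{\left(a \right)} = \frac{a}{a} = 1$)
$\left(144 + W\right) f{\left(U{\left(\frac{-3 - 1}{5 + 3} \right)} \right)} = \left(144 - 97\right) 1 = 47 \cdot 1 = 47$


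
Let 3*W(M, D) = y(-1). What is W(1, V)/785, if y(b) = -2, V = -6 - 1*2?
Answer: -2/2355 ≈ -0.00084926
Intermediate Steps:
V = -8 (V = -6 - 2 = -8)
W(M, D) = -⅔ (W(M, D) = (⅓)*(-2) = -⅔)
W(1, V)/785 = -⅔/785 = -⅔*1/785 = -2/2355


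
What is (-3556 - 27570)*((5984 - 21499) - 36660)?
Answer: 1623999050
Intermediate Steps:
(-3556 - 27570)*((5984 - 21499) - 36660) = -31126*(-15515 - 36660) = -31126*(-52175) = 1623999050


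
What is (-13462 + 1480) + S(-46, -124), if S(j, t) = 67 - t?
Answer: -11791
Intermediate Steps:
(-13462 + 1480) + S(-46, -124) = (-13462 + 1480) + (67 - 1*(-124)) = -11982 + (67 + 124) = -11982 + 191 = -11791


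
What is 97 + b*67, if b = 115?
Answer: 7802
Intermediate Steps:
97 + b*67 = 97 + 115*67 = 97 + 7705 = 7802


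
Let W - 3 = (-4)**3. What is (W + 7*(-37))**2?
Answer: 102400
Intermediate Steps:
W = -61 (W = 3 + (-4)**3 = 3 - 64 = -61)
(W + 7*(-37))**2 = (-61 + 7*(-37))**2 = (-61 - 259)**2 = (-320)**2 = 102400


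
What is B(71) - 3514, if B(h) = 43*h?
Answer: -461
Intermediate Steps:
B(71) - 3514 = 43*71 - 3514 = 3053 - 3514 = -461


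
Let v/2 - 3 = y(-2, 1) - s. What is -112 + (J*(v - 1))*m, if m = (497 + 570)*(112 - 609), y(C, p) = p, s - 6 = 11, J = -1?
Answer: -14318185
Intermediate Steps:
s = 17 (s = 6 + 11 = 17)
v = -26 (v = 6 + 2*(1 - 1*17) = 6 + 2*(1 - 17) = 6 + 2*(-16) = 6 - 32 = -26)
m = -530299 (m = 1067*(-497) = -530299)
-112 + (J*(v - 1))*m = -112 - (-26 - 1)*(-530299) = -112 - 1*(-27)*(-530299) = -112 + 27*(-530299) = -112 - 14318073 = -14318185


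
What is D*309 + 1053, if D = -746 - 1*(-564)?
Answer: -55185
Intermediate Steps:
D = -182 (D = -746 + 564 = -182)
D*309 + 1053 = -182*309 + 1053 = -56238 + 1053 = -55185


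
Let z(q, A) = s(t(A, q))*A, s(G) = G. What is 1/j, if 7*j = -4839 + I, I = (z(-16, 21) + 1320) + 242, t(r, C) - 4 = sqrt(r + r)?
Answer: -22351/10176727 - 147*sqrt(42)/10176727 ≈ -0.0022899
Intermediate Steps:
t(r, C) = 4 + sqrt(2)*sqrt(r) (t(r, C) = 4 + sqrt(r + r) = 4 + sqrt(2*r) = 4 + sqrt(2)*sqrt(r))
z(q, A) = A*(4 + sqrt(2)*sqrt(A)) (z(q, A) = (4 + sqrt(2)*sqrt(A))*A = A*(4 + sqrt(2)*sqrt(A)))
I = 1646 + 21*sqrt(42) (I = (21*(4 + sqrt(2)*sqrt(21)) + 1320) + 242 = (21*(4 + sqrt(42)) + 1320) + 242 = ((84 + 21*sqrt(42)) + 1320) + 242 = (1404 + 21*sqrt(42)) + 242 = 1646 + 21*sqrt(42) ≈ 1782.1)
j = -3193/7 + 3*sqrt(42) (j = (-4839 + (1646 + 21*sqrt(42)))/7 = (-3193 + 21*sqrt(42))/7 = -3193/7 + 3*sqrt(42) ≈ -436.70)
1/j = 1/(-3193/7 + 3*sqrt(42))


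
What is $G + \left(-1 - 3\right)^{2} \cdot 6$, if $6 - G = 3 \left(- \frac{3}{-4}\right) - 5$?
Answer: $\frac{419}{4} \approx 104.75$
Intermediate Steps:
$G = \frac{35}{4}$ ($G = 6 - \left(3 \left(- \frac{3}{-4}\right) - 5\right) = 6 - \left(3 \left(\left(-3\right) \left(- \frac{1}{4}\right)\right) - 5\right) = 6 - \left(3 \cdot \frac{3}{4} - 5\right) = 6 - \left(\frac{9}{4} - 5\right) = 6 - - \frac{11}{4} = 6 + \frac{11}{4} = \frac{35}{4} \approx 8.75$)
$G + \left(-1 - 3\right)^{2} \cdot 6 = \frac{35}{4} + \left(-1 - 3\right)^{2} \cdot 6 = \frac{35}{4} + \left(-4\right)^{2} \cdot 6 = \frac{35}{4} + 16 \cdot 6 = \frac{35}{4} + 96 = \frac{419}{4}$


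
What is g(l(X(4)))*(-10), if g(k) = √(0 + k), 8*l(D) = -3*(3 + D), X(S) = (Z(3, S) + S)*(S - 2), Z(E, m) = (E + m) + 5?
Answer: -5*I*√210/2 ≈ -36.228*I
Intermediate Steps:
Z(E, m) = 5 + E + m
X(S) = (-2 + S)*(8 + 2*S) (X(S) = ((5 + 3 + S) + S)*(S - 2) = ((8 + S) + S)*(-2 + S) = (8 + 2*S)*(-2 + S) = (-2 + S)*(8 + 2*S))
l(D) = -9/8 - 3*D/8 (l(D) = (-3*(3 + D))/8 = (-9 - 3*D)/8 = -9/8 - 3*D/8)
g(k) = √k
g(l(X(4)))*(-10) = √(-9/8 - 3*(-16 + 2*4² + 4*4)/8)*(-10) = √(-9/8 - 3*(-16 + 2*16 + 16)/8)*(-10) = √(-9/8 - 3*(-16 + 32 + 16)/8)*(-10) = √(-9/8 - 3/8*32)*(-10) = √(-9/8 - 12)*(-10) = √(-105/8)*(-10) = (I*√210/4)*(-10) = -5*I*√210/2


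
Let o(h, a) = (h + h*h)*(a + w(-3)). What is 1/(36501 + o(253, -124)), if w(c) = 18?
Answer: -1/6775271 ≈ -1.4760e-7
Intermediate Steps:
o(h, a) = (18 + a)*(h + h**2) (o(h, a) = (h + h*h)*(a + 18) = (h + h**2)*(18 + a) = (18 + a)*(h + h**2))
1/(36501 + o(253, -124)) = 1/(36501 + 253*(18 - 124 + 18*253 - 124*253)) = 1/(36501 + 253*(18 - 124 + 4554 - 31372)) = 1/(36501 + 253*(-26924)) = 1/(36501 - 6811772) = 1/(-6775271) = -1/6775271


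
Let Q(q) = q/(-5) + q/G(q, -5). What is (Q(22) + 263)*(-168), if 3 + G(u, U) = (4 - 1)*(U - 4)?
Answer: -216608/5 ≈ -43322.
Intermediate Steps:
G(u, U) = -15 + 3*U (G(u, U) = -3 + (4 - 1)*(U - 4) = -3 + 3*(-4 + U) = -3 + (-12 + 3*U) = -15 + 3*U)
Q(q) = -7*q/30 (Q(q) = q/(-5) + q/(-15 + 3*(-5)) = q*(-1/5) + q/(-15 - 15) = -q/5 + q/(-30) = -q/5 + q*(-1/30) = -q/5 - q/30 = -7*q/30)
(Q(22) + 263)*(-168) = (-7/30*22 + 263)*(-168) = (-77/15 + 263)*(-168) = (3868/15)*(-168) = -216608/5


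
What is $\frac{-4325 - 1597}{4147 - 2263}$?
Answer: $- \frac{987}{314} \approx -3.1433$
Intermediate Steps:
$\frac{-4325 - 1597}{4147 - 2263} = - \frac{5922}{1884} = \left(-5922\right) \frac{1}{1884} = - \frac{987}{314}$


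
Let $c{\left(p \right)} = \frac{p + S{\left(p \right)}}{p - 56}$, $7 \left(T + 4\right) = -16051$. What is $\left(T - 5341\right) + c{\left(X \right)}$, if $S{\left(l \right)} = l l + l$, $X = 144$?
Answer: $- \frac{81390}{11} \approx -7399.1$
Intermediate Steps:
$T = -2297$ ($T = -4 + \frac{1}{7} \left(-16051\right) = -4 - 2293 = -2297$)
$S{\left(l \right)} = l + l^{2}$ ($S{\left(l \right)} = l^{2} + l = l + l^{2}$)
$c{\left(p \right)} = \frac{p + p \left(1 + p\right)}{-56 + p}$ ($c{\left(p \right)} = \frac{p + p \left(1 + p\right)}{p - 56} = \frac{p + p \left(1 + p\right)}{-56 + p}$)
$\left(T - 5341\right) + c{\left(X \right)} = \left(-2297 - 5341\right) + \frac{144 \left(2 + 144\right)}{-56 + 144} = -7638 + 144 \cdot \frac{1}{88} \cdot 146 = -7638 + \frac{2628}{11} = - \frac{81390}{11}$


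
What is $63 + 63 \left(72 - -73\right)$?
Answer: $9198$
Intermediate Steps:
$63 + 63 \left(72 - -73\right) = 63 + 63 \left(72 + 73\right) = 63 + 63 \cdot 145 = 63 + 9135 = 9198$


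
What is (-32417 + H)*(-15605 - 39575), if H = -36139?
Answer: 3782920080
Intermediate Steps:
(-32417 + H)*(-15605 - 39575) = (-32417 - 36139)*(-15605 - 39575) = -68556*(-55180) = 3782920080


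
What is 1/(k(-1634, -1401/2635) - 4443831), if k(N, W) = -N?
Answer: -1/4442197 ≈ -2.2511e-7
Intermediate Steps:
1/(k(-1634, -1401/2635) - 4443831) = 1/(-1*(-1634) - 4443831) = 1/(1634 - 4443831) = 1/(-4442197) = -1/4442197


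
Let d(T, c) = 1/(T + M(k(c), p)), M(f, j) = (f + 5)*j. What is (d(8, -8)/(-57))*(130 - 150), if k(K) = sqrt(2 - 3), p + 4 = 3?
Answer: 2/19 + 2*I/57 ≈ 0.10526 + 0.035088*I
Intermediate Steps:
p = -1 (p = -4 + 3 = -1)
k(K) = I (k(K) = sqrt(-1) = I)
M(f, j) = j*(5 + f) (M(f, j) = (5 + f)*j = j*(5 + f))
d(T, c) = 1/(-5 + T - I) (d(T, c) = 1/(T - (5 + I)) = 1/(T + (-5 - I)) = 1/(-5 + T - I))
(d(8, -8)/(-57))*(130 - 150) = (1/(-5 + 8 - I*(-57)))*(130 - 150) = (-1/57/(3 - I))*(-20) = (((3 + I)/10)*(-1/57))*(-20) = -(3 + I)/570*(-20) = 2*(3 + I)/57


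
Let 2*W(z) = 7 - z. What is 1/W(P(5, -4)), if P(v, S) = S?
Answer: 2/11 ≈ 0.18182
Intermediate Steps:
W(z) = 7/2 - z/2 (W(z) = (7 - z)/2 = 7/2 - z/2)
1/W(P(5, -4)) = 1/(7/2 - ½*(-4)) = 1/(7/2 + 2) = 1/(11/2) = 2/11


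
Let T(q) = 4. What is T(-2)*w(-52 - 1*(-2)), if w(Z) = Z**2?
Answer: 10000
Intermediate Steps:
T(-2)*w(-52 - 1*(-2)) = 4*(-52 - 1*(-2))**2 = 4*(-52 + 2)**2 = 4*(-50)**2 = 4*2500 = 10000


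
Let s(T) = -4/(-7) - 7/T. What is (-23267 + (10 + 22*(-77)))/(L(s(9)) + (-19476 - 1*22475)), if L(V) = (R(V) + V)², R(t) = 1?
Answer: 99030519/166501019 ≈ 0.59477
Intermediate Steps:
s(T) = 4/7 - 7/T (s(T) = -4*(-⅐) - 7/T = 4/7 - 7/T)
L(V) = (1 + V)²
(-23267 + (10 + 22*(-77)))/(L(s(9)) + (-19476 - 1*22475)) = (-23267 + (10 + 22*(-77)))/((1 + (4/7 - 7/9))² + (-19476 - 1*22475)) = (-23267 + (10 - 1694))/((1 + (4/7 - 7*⅑))² + (-19476 - 22475)) = (-23267 - 1684)/((1 + (4/7 - 7/9))² - 41951) = -24951/((1 - 13/63)² - 41951) = -24951/((50/63)² - 41951) = -24951/(2500/3969 - 41951) = -24951/(-166501019/3969) = -24951*(-3969/166501019) = 99030519/166501019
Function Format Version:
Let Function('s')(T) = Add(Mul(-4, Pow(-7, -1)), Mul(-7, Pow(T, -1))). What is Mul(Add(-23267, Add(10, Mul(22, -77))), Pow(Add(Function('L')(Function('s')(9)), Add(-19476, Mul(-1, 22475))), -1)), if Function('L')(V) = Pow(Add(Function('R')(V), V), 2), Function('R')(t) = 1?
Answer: Rational(99030519, 166501019) ≈ 0.59477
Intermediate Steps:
Function('s')(T) = Add(Rational(4, 7), Mul(-7, Pow(T, -1))) (Function('s')(T) = Add(Mul(-4, Rational(-1, 7)), Mul(-7, Pow(T, -1))) = Add(Rational(4, 7), Mul(-7, Pow(T, -1))))
Function('L')(V) = Pow(Add(1, V), 2)
Mul(Add(-23267, Add(10, Mul(22, -77))), Pow(Add(Function('L')(Function('s')(9)), Add(-19476, Mul(-1, 22475))), -1)) = Mul(Add(-23267, Add(10, Mul(22, -77))), Pow(Add(Pow(Add(1, Add(Rational(4, 7), Mul(-7, Pow(9, -1)))), 2), Add(-19476, Mul(-1, 22475))), -1)) = Mul(Add(-23267, Add(10, -1694)), Pow(Add(Pow(Add(1, Add(Rational(4, 7), Mul(-7, Rational(1, 9)))), 2), Add(-19476, -22475)), -1)) = Mul(Add(-23267, -1684), Pow(Add(Pow(Add(1, Add(Rational(4, 7), Rational(-7, 9))), 2), -41951), -1)) = Mul(-24951, Pow(Add(Pow(Add(1, Rational(-13, 63)), 2), -41951), -1)) = Mul(-24951, Pow(Add(Pow(Rational(50, 63), 2), -41951), -1)) = Mul(-24951, Pow(Add(Rational(2500, 3969), -41951), -1)) = Mul(-24951, Pow(Rational(-166501019, 3969), -1)) = Mul(-24951, Rational(-3969, 166501019)) = Rational(99030519, 166501019)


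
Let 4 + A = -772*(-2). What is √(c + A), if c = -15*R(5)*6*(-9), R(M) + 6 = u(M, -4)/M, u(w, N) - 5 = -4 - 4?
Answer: I*√3806 ≈ 61.693*I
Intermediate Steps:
u(w, N) = -3 (u(w, N) = 5 + (-4 - 4) = 5 - 8 = -3)
R(M) = -6 - 3/M
c = -5346 (c = -15*(-6 - 3/5)*6*(-9) = -15*(-6 - 3*⅕)*6*(-9) = -15*(-6 - ⅗)*6*(-9) = -(-99)*6*(-9) = -15*(-198/5)*(-9) = 594*(-9) = -5346)
A = 1540 (A = -4 - 772*(-2) = -4 + 1544 = 1540)
√(c + A) = √(-5346 + 1540) = √(-3806) = I*√3806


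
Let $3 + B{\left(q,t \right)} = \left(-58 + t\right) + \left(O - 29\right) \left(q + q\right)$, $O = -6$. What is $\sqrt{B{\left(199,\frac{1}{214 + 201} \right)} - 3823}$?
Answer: $\frac{i \sqrt{3068015735}}{415} \approx 133.47 i$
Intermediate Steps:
$B{\left(q,t \right)} = -61 + t - 70 q$ ($B{\left(q,t \right)} = -3 + \left(\left(-58 + t\right) + \left(-6 - 29\right) \left(q + q\right)\right) = -3 - \left(58 - t + 35 \cdot 2 q\right) = -3 - \left(58 - t + 70 q\right) = -61 + t - 70 q$)
$\sqrt{B{\left(199,\frac{1}{214 + 201} \right)} - 3823} = \sqrt{\left(-61 + \frac{1}{214 + 201} - 13930\right) - 3823} = \sqrt{\left(-61 + \frac{1}{415} - 13930\right) - 3823} = \sqrt{- \frac{5806264}{415} - 3823} = \sqrt{- \frac{7392809}{415}} = \frac{i \sqrt{3068015735}}{415}$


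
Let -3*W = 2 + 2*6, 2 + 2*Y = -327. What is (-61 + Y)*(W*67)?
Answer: 211519/3 ≈ 70506.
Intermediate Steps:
Y = -329/2 (Y = -1 + (½)*(-327) = -1 - 327/2 = -329/2 ≈ -164.50)
W = -14/3 (W = -(2 + 2*6)/3 = -(2 + 12)/3 = -⅓*14 = -14/3 ≈ -4.6667)
(-61 + Y)*(W*67) = (-61 - 329/2)*(-14/3*67) = -451/2*(-938/3) = 211519/3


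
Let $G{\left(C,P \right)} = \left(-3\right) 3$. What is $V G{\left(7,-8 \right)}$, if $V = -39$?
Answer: $351$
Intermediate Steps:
$G{\left(C,P \right)} = -9$
$V G{\left(7,-8 \right)} = \left(-39\right) \left(-9\right) = 351$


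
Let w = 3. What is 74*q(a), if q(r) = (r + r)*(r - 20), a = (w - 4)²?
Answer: -2812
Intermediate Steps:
a = 1 (a = (3 - 4)² = (-1)² = 1)
q(r) = 2*r*(-20 + r) (q(r) = (2*r)*(-20 + r) = 2*r*(-20 + r))
74*q(a) = 74*(2*1*(-20 + 1)) = 74*(2*1*(-19)) = 74*(-38) = -2812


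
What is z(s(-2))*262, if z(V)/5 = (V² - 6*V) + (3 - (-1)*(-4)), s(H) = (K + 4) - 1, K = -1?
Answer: -11790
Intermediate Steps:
s(H) = 2 (s(H) = (-1 + 4) - 1 = 3 - 1 = 2)
z(V) = -5 - 30*V + 5*V² (z(V) = 5*((V² - 6*V) + (3 - (-1)*(-4))) = 5*((V² - 6*V) + (3 - 1*4)) = 5*((V² - 6*V) + (3 - 4)) = 5*((V² - 6*V) - 1) = 5*(-1 + V² - 6*V) = -5 - 30*V + 5*V²)
z(s(-2))*262 = (-5 - 30*2 + 5*2²)*262 = (-5 - 60 + 5*4)*262 = (-5 - 60 + 20)*262 = -45*262 = -11790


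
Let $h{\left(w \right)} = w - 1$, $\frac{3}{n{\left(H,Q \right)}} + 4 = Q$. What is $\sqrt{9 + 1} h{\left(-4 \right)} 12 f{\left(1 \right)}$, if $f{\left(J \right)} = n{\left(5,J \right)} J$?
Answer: $60 \sqrt{10} \approx 189.74$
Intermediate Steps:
$n{\left(H,Q \right)} = \frac{3}{-4 + Q}$
$f{\left(J \right)} = \frac{3 J}{-4 + J}$ ($f{\left(J \right)} = \frac{3}{-4 + J} J = \frac{3 J}{-4 + J}$)
$h{\left(w \right)} = -1 + w$
$\sqrt{9 + 1} h{\left(-4 \right)} 12 f{\left(1 \right)} = \sqrt{9 + 1} \left(-1 - 4\right) 12 \cdot 3 \cdot 1 \frac{1}{-4 + 1} = \sqrt{10} \left(-5\right) 12 \cdot 3 \cdot 1 \frac{1}{-3} = \sqrt{10} \left(- 60 \cdot 3 \cdot 1 \left(- \frac{1}{3}\right)\right) = \sqrt{10} \left(\left(-60\right) \left(-1\right)\right) = \sqrt{10} \cdot 60 = 60 \sqrt{10}$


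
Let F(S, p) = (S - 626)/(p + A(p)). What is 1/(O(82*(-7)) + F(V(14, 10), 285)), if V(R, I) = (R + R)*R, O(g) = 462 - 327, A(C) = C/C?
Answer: 11/1476 ≈ 0.0074526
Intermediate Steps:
A(C) = 1
O(g) = 135
V(R, I) = 2*R² (V(R, I) = (2*R)*R = 2*R²)
F(S, p) = (-626 + S)/(1 + p) (F(S, p) = (S - 626)/(p + 1) = (-626 + S)/(1 + p))
1/(O(82*(-7)) + F(V(14, 10), 285)) = 1/(135 + (-626 + 2*14²)/(1 + 285)) = 1/(135 + (-626 + 2*196)/286) = 1/(135 + (-626 + 392)/286) = 1/(135 + (1/286)*(-234)) = 1/(135 - 9/11) = 1/(1476/11) = 11/1476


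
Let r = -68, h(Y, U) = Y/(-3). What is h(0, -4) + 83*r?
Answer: -5644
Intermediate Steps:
h(Y, U) = -Y/3 (h(Y, U) = Y*(-⅓) = -Y/3)
h(0, -4) + 83*r = -⅓*0 + 83*(-68) = 0 - 5644 = -5644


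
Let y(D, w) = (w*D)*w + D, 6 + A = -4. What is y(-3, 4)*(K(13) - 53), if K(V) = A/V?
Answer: 35649/13 ≈ 2742.2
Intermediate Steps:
A = -10 (A = -6 - 4 = -10)
K(V) = -10/V
y(D, w) = D + D*w² (y(D, w) = (D*w)*w + D = D*w² + D = D + D*w²)
y(-3, 4)*(K(13) - 53) = (-3*(1 + 4²))*(-10/13 - 53) = (-3*(1 + 16))*(-10*1/13 - 53) = (-3*17)*(-10/13 - 53) = -51*(-699/13) = 35649/13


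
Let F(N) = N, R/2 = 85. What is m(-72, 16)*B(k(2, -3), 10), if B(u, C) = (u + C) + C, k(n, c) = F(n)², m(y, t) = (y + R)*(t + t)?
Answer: 75264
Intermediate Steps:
R = 170 (R = 2*85 = 170)
m(y, t) = 2*t*(170 + y) (m(y, t) = (y + 170)*(t + t) = (170 + y)*(2*t) = 2*t*(170 + y))
k(n, c) = n²
B(u, C) = u + 2*C (B(u, C) = (C + u) + C = u + 2*C)
m(-72, 16)*B(k(2, -3), 10) = (2*16*(170 - 72))*(2² + 2*10) = (2*16*98)*(4 + 20) = 3136*24 = 75264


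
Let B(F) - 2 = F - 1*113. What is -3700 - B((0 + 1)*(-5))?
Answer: -3584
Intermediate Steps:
B(F) = -111 + F (B(F) = 2 + (F - 1*113) = 2 + (F - 113) = 2 + (-113 + F) = -111 + F)
-3700 - B((0 + 1)*(-5)) = -3700 - (-111 + (0 + 1)*(-5)) = -3700 - (-111 + 1*(-5)) = -3700 - (-111 - 5) = -3700 - 1*(-116) = -3700 + 116 = -3584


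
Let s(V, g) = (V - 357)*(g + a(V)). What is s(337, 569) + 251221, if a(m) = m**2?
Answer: -2031539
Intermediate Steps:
s(V, g) = (-357 + V)*(g + V**2) (s(V, g) = (V - 357)*(g + V**2) = (-357 + V)*(g + V**2))
s(337, 569) + 251221 = (337**3 - 357*569 - 357*337**2 + 337*569) + 251221 = (38272753 - 203133 - 357*113569 + 191753) + 251221 = (38272753 - 203133 - 40544133 + 191753) + 251221 = -2282760 + 251221 = -2031539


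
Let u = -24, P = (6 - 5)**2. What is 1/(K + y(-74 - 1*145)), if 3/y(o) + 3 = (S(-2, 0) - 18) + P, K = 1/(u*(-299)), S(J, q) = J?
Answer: -78936/10753 ≈ -7.3408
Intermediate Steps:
P = 1 (P = 1**2 = 1)
K = 1/7176 (K = 1/(-24*(-299)) = 1/7176 ≈ 0.00013935)
y(o) = -3/22 (y(o) = 3/(-3 + ((-2 - 18) + 1)) = 3/(-3 + (-20 + 1)) = 3/(-3 - 19) = 3/(-22) = 3*(-1/22) = -3/22)
1/(K + y(-74 - 1*145)) = 1/(1/7176 - 3/22) = 1/(-10753/78936) = -78936/10753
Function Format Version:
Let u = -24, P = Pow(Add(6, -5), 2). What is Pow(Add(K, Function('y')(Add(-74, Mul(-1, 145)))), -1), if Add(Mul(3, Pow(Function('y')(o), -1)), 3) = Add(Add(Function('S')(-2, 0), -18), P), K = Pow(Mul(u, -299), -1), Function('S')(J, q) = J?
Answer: Rational(-78936, 10753) ≈ -7.3408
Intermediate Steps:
P = 1 (P = Pow(1, 2) = 1)
K = Rational(1, 7176) (K = Pow(Mul(-24, -299), -1) = Pow(7176, -1) = Rational(1, 7176) ≈ 0.00013935)
Function('y')(o) = Rational(-3, 22) (Function('y')(o) = Mul(3, Pow(Add(-3, Add(Add(-2, -18), 1)), -1)) = Mul(3, Pow(Add(-3, Add(-20, 1)), -1)) = Mul(3, Pow(Add(-3, -19), -1)) = Mul(3, Pow(-22, -1)) = Mul(3, Rational(-1, 22)) = Rational(-3, 22))
Pow(Add(K, Function('y')(Add(-74, Mul(-1, 145)))), -1) = Pow(Add(Rational(1, 7176), Rational(-3, 22)), -1) = Pow(Rational(-10753, 78936), -1) = Rational(-78936, 10753)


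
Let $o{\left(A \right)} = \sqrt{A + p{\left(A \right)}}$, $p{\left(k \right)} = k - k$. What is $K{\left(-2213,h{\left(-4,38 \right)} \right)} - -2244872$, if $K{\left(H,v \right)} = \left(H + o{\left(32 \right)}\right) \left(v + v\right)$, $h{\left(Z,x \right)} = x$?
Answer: $2076684 + 304 \sqrt{2} \approx 2.0771 \cdot 10^{6}$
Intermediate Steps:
$p{\left(k \right)} = 0$
$o{\left(A \right)} = \sqrt{A}$ ($o{\left(A \right)} = \sqrt{A + 0} = \sqrt{A}$)
$K{\left(H,v \right)} = 2 v \left(H + 4 \sqrt{2}\right)$ ($K{\left(H,v \right)} = \left(H + \sqrt{32}\right) \left(v + v\right) = \left(H + 4 \sqrt{2}\right) 2 v = 2 v \left(H + 4 \sqrt{2}\right)$)
$K{\left(-2213,h{\left(-4,38 \right)} \right)} - -2244872 = 2 \cdot 38 \left(-2213 + 4 \sqrt{2}\right) - -2244872 = \left(-168188 + 304 \sqrt{2}\right) + 2244872 = 2076684 + 304 \sqrt{2}$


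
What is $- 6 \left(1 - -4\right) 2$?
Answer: $-60$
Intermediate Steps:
$- 6 \left(1 - -4\right) 2 = - 6 \left(1 + 4\right) 2 = \left(-6\right) 5 \cdot 2 = \left(-30\right) 2 = -60$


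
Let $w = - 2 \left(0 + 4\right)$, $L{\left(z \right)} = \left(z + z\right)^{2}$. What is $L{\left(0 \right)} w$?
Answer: $0$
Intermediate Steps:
$L{\left(z \right)} = 4 z^{2}$ ($L{\left(z \right)} = \left(2 z\right)^{2} = 4 z^{2}$)
$w = -8$ ($w = \left(-2\right) 4 = -8$)
$L{\left(0 \right)} w = 4 \cdot 0^{2} \left(-8\right) = 4 \cdot 0 \left(-8\right) = 0 \left(-8\right) = 0$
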